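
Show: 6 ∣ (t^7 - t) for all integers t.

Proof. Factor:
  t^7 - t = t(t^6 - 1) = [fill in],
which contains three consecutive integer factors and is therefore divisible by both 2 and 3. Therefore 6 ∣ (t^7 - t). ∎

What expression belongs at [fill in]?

t^6 - 1 = (t^2 - 1)(t^4 + t^2 + 1), and t^2 - 1 = (t-1)(t+1).
So t(t^6 - 1) = (t - 1)t(t + 1)(t^4 + t^2 + 1).

(t - 1)t(t + 1)(t^4 + t^2 + 1)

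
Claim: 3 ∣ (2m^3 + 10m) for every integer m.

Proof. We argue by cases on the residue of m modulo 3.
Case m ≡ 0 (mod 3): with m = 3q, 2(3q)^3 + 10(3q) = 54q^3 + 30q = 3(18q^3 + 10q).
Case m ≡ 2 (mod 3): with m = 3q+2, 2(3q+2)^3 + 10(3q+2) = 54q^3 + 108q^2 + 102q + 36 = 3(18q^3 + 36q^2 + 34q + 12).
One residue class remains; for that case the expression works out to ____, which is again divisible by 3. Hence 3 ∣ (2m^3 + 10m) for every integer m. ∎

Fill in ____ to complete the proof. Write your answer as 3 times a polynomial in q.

3(18q^3 + 18q^2 + 16q + 4)

Only m ≡ 1 (mod 3) is unaccounted for. Put m = 3q+1:
2(3q+1)^3 + 10(3q+1) expands to 54q^3 + 54q^2 + 48q + 12,
and factoring out 3 leaves 3(18q^3 + 18q^2 + 16q + 4).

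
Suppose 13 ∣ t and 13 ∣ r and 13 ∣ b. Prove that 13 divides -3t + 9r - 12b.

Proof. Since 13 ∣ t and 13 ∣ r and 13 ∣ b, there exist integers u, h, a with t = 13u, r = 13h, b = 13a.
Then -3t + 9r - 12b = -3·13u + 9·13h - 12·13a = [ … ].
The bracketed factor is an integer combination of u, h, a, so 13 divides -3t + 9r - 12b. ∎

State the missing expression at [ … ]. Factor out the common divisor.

13(-12a + 9h - 3u)

Each term has a factor of 13: -3·13u + 9·13h - 12·13a = 13·(-12a + 9h - 3u).
Since -12a + 9h - 3u is an integer, 13 ∣ (-3t + 9r - 12b).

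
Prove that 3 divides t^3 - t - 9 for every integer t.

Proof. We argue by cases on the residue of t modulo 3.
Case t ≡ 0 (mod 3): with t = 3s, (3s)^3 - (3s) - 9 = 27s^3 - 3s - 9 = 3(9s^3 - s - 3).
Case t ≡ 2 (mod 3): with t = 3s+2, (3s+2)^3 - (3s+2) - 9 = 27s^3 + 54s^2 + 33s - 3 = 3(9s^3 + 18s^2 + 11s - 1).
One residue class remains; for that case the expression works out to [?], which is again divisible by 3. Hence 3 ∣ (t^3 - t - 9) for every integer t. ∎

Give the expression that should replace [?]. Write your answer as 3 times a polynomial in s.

Only t ≡ 1 (mod 3) is unaccounted for. Put t = 3s+1:
(3s+1)^3 - (3s+1) - 9 expands to 27s^3 + 27s^2 + 6s - 9,
and factoring out 3 leaves 3(9s^3 + 9s^2 + 2s - 3).

3(9s^3 + 9s^2 + 2s - 3)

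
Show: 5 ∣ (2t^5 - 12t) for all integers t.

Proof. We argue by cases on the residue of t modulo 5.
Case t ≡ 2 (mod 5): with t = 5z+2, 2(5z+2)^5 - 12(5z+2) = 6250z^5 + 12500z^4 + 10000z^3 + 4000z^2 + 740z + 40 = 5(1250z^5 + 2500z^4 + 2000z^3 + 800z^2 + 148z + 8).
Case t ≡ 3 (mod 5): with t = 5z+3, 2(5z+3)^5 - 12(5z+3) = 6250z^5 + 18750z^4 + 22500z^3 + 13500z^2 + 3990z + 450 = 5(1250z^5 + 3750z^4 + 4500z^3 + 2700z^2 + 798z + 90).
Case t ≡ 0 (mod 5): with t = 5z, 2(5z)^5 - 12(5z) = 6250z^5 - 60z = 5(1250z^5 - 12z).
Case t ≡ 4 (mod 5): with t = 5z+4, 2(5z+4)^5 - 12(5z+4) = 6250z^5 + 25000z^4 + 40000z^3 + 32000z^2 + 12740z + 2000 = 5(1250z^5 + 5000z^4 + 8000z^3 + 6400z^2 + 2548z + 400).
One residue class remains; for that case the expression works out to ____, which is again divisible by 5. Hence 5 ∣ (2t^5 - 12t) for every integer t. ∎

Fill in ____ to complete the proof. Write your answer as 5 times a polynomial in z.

5(1250z^5 + 1250z^4 + 500z^3 + 100z^2 - 2z - 2)

The residues treated are {2, 3, 0, 4}, so the missing case is t ≡ 1 (mod 5); write t = 5z+1.
Then 2(5z+1)^5 - 12(5z+1) = 6250z^5 + 6250z^4 + 2500z^3 + 500z^2 - 10z - 10 = 5(1250z^5 + 1250z^4 + 500z^3 + 100z^2 - 2z - 2).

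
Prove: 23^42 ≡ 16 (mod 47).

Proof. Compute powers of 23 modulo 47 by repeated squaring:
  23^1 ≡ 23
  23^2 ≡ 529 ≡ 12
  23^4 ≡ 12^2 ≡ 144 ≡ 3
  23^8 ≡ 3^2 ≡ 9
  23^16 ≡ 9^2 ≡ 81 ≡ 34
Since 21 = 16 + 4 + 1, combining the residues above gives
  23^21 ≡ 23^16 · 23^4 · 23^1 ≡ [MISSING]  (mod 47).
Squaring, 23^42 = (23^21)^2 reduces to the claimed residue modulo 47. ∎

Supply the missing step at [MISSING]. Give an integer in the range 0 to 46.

Multiply the listed residues: 34 · 3 · 23 = 102 → 2346.
Reducing modulo 47: 2346 = 49·47 + 43, so 23^21 ≡ 43.

43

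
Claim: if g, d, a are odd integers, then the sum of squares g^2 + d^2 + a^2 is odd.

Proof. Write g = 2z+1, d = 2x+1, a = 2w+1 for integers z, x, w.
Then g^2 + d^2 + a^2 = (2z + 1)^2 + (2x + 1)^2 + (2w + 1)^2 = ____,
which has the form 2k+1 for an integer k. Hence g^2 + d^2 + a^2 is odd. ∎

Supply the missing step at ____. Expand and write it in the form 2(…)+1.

Expanding: (2z + 1)^2 + (2x + 1)^2 + (2w + 1)^2 = 4w^2 + 4w + 4x^2 + 4x + 4z^2 + 4z + 3.
Every term except the constant is even, so this is 2(2w^2 + 2w + 2x^2 + 2x + 2z^2 + 2z + 1) + 1,
and 2w^2 + 2w + 2x^2 + 2x + 2z^2 + 2z + 1 ∈ ℤ gives the required form.

2(2w^2 + 2w + 2x^2 + 2x + 2z^2 + 2z + 1) + 1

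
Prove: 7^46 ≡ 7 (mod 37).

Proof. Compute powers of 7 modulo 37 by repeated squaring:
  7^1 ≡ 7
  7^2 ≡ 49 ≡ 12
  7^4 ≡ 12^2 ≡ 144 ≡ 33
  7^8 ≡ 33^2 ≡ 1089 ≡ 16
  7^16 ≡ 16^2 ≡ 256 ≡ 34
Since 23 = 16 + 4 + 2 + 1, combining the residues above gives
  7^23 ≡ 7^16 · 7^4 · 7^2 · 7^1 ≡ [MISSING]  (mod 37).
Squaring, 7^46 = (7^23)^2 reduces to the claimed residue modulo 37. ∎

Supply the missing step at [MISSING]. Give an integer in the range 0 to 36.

7^16 · 7^4 · 7^2 · 7^1 ≡ 34 · 33 · 12 · 7 = 94248.
94248 mod 37 = 9, so 7^23 ≡ 9 (mod 37).

9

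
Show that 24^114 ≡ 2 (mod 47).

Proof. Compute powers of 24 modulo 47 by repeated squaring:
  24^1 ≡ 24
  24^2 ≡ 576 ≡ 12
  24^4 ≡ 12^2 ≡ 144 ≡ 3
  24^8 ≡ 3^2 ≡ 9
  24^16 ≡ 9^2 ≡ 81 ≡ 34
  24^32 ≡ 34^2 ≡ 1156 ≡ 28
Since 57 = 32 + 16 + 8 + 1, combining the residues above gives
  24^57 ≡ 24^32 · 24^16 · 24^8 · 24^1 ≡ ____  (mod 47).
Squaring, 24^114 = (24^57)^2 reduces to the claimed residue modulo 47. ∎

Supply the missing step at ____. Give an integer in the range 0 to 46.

24^32 · 24^16 · 24^8 · 24^1 ≡ 28 · 34 · 9 · 24 = 205632.
205632 mod 47 = 7, so 24^57 ≡ 7 (mod 47).

7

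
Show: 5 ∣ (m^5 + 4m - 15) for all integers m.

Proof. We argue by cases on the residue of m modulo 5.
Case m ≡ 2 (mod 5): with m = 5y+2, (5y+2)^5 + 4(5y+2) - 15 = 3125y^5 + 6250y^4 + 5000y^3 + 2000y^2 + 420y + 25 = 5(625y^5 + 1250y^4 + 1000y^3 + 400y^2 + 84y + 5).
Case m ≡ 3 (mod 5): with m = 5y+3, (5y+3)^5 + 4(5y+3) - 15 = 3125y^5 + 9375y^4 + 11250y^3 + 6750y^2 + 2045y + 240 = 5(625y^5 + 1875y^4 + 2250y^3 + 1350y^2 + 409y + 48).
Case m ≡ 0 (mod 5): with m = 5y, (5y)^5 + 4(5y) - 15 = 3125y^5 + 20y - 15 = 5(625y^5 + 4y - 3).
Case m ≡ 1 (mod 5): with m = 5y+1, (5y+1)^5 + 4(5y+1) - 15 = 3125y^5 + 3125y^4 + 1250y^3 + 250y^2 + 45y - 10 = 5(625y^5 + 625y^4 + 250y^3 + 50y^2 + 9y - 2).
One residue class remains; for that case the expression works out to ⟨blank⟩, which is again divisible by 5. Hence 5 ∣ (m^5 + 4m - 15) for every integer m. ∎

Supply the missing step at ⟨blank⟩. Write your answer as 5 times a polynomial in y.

The residues treated are {2, 3, 0, 1}, so the missing case is m ≡ 4 (mod 5); write m = 5y+4.
Then (5y+4)^5 + 4(5y+4) - 15 = 3125y^5 + 12500y^4 + 20000y^3 + 16000y^2 + 6420y + 1025 = 5(625y^5 + 2500y^4 + 4000y^3 + 3200y^2 + 1284y + 205).

5(625y^5 + 2500y^4 + 4000y^3 + 3200y^2 + 1284y + 205)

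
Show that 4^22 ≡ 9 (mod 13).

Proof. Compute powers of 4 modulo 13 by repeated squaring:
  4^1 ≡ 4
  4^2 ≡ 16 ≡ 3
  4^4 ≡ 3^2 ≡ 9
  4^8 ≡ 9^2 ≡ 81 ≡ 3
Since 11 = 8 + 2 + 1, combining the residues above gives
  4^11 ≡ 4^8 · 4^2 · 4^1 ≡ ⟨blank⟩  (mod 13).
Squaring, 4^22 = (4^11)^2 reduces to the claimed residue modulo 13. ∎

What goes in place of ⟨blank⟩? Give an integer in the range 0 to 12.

10

Multiply the listed residues: 3 · 3 · 4 = 9 → 36.
Reducing modulo 13: 36 = 2·13 + 10, so 4^11 ≡ 10.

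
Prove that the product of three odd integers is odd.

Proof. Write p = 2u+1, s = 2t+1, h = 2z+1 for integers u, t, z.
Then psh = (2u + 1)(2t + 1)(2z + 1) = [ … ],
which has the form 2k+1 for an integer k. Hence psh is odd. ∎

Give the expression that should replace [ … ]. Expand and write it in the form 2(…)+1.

2(4tuz + 2tu + 2tz + t + 2uz + u + z) + 1

(2u + 1)(2t + 1)(2z + 1) = 8tuz + 4tu + 4tz + 2t + 4uz + 2u + 2z + 1
= 2(4tuz + 2tu + 2tz + t + 2uz + u + z) + 1.
Since 4tuz + 2tu + 2tz + t + 2uz + u + z is an integer, the product is of the form 2k+1 for an integer k.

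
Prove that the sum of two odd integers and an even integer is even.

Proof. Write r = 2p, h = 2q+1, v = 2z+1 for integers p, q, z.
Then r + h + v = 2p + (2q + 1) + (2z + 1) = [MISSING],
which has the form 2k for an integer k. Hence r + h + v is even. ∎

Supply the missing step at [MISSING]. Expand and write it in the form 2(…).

2(p + q + z + 1)

2p + (2q + 1) + (2z + 1) = 2p + 2q + 2z + 2
= 2(p + q + z + 1).
Since p + q + z + 1 is an integer, the sum is of the form 2k for an integer k.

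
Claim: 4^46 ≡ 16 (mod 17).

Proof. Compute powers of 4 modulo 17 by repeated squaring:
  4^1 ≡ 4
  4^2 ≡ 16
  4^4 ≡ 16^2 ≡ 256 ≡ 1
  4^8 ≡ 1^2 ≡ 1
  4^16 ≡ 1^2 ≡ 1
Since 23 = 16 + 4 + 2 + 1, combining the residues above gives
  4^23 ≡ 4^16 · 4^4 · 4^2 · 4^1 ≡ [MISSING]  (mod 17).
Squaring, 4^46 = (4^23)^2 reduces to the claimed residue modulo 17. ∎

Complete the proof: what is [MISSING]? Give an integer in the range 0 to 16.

13

4^16 · 4^4 · 4^2 · 4^1 ≡ 1 · 1 · 16 · 4 = 64.
64 mod 17 = 13, so 4^23 ≡ 13 (mod 17).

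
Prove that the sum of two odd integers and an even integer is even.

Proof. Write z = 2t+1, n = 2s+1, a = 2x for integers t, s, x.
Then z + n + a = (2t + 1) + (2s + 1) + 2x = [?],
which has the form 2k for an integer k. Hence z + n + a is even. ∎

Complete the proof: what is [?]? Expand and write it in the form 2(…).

2(s + t + x + 1)

(2t + 1) + (2s + 1) + 2x = 2s + 2t + 2x + 2
= 2(s + t + x + 1).
Since s + t + x + 1 is an integer, the sum is of the form 2k for an integer k.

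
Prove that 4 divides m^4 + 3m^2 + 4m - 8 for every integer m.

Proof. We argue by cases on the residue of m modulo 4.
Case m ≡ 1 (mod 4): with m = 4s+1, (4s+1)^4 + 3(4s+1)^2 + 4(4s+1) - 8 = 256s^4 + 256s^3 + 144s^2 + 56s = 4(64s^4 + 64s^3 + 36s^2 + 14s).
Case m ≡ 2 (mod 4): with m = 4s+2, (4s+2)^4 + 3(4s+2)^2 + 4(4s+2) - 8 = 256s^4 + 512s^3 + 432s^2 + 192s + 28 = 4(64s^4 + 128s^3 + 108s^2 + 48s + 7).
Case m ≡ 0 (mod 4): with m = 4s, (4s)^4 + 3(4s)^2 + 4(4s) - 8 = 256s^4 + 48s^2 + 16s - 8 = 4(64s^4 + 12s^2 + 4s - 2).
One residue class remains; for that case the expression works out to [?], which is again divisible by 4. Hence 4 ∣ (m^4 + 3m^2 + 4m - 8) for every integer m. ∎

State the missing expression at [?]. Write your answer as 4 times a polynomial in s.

The residues treated are {1, 2, 0}, so the missing case is m ≡ 3 (mod 4); write m = 4s+3.
Then (4s+3)^4 + 3(4s+3)^2 + 4(4s+3) - 8 = 256s^4 + 768s^3 + 912s^2 + 520s + 112 = 4(64s^4 + 192s^3 + 228s^2 + 130s + 28).

4(64s^4 + 192s^3 + 228s^2 + 130s + 28)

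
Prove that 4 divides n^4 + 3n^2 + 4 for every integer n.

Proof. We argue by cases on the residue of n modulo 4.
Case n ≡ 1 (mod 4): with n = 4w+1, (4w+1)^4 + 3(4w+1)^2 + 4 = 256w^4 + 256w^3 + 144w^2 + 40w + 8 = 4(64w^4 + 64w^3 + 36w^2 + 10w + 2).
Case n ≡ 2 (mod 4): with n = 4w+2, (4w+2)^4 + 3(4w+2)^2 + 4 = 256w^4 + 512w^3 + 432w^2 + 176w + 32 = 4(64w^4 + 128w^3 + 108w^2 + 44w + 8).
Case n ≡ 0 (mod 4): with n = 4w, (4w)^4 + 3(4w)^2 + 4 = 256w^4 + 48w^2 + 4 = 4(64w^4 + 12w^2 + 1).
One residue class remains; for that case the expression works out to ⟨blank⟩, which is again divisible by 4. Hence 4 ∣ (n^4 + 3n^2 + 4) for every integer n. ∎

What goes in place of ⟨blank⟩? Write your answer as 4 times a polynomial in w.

Only n ≡ 3 (mod 4) is unaccounted for. Put n = 4w+3:
(4w+3)^4 + 3(4w+3)^2 + 4 expands to 256w^4 + 768w^3 + 912w^2 + 504w + 112,
and factoring out 4 leaves 4(64w^4 + 192w^3 + 228w^2 + 126w + 28).

4(64w^4 + 192w^3 + 228w^2 + 126w + 28)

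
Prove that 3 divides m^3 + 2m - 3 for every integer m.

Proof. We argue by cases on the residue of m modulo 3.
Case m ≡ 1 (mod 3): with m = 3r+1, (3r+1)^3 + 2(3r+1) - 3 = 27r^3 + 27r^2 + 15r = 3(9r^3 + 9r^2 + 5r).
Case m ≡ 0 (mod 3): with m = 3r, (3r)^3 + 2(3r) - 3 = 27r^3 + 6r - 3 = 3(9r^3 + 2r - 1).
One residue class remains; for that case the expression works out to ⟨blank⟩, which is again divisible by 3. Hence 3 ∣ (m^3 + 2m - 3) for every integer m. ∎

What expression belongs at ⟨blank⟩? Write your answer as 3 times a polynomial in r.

Only m ≡ 2 (mod 3) is unaccounted for. Put m = 3r+2:
(3r+2)^3 + 2(3r+2) - 3 expands to 27r^3 + 54r^2 + 42r + 9,
and factoring out 3 leaves 3(9r^3 + 18r^2 + 14r + 3).

3(9r^3 + 18r^2 + 14r + 3)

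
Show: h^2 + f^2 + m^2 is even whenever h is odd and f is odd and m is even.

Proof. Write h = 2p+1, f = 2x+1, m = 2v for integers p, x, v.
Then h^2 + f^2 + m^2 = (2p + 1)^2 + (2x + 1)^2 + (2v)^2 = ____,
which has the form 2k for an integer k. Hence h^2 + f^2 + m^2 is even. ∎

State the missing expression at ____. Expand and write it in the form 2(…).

(2p + 1)^2 + (2x + 1)^2 + (2v)^2 = 4p^2 + 4p + 4v^2 + 4x^2 + 4x + 2
= 2(2p^2 + 2p + 2v^2 + 2x^2 + 2x + 1).
Since 2p^2 + 2p + 2v^2 + 2x^2 + 2x + 1 is an integer, the sum of squares is of the form 2k for an integer k.

2(2p^2 + 2p + 2v^2 + 2x^2 + 2x + 1)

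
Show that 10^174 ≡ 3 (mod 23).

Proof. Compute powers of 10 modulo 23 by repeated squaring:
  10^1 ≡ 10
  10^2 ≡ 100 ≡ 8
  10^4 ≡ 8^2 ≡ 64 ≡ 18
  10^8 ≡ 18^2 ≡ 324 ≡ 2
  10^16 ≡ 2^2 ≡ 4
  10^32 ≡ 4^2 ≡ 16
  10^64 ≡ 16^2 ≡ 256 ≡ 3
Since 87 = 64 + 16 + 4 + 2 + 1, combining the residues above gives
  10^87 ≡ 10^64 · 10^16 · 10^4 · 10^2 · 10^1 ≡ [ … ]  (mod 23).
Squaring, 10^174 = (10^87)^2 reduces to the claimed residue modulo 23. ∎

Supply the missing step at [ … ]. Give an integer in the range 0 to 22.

7

Multiply the listed residues: 3 · 4 · 18 · 8 · 10 = 12 → 216 → 1728 → 17280.
Reducing modulo 23: 17280 = 751·23 + 7, so 10^87 ≡ 7.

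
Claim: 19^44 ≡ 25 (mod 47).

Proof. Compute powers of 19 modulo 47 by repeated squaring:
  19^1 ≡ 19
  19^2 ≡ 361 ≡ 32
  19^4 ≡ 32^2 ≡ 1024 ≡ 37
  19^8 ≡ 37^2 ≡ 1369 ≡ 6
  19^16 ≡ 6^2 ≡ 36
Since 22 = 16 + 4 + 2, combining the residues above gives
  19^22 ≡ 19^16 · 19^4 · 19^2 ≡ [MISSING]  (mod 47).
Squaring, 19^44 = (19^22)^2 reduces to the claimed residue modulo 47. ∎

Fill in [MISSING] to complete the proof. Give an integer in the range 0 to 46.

19^16 · 19^4 · 19^2 ≡ 36 · 37 · 32 = 42624.
42624 mod 47 = 42, so 19^22 ≡ 42 (mod 47).

42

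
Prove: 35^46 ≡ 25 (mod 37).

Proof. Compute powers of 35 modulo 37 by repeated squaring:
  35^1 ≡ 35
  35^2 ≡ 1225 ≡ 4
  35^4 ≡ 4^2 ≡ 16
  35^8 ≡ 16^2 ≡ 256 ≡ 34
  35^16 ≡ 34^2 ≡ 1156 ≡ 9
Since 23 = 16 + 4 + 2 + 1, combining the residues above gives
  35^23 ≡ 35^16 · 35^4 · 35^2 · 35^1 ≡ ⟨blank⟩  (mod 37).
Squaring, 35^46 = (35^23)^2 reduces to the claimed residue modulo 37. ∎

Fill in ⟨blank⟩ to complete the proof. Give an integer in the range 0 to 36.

35^16 · 35^4 · 35^2 · 35^1 ≡ 9 · 16 · 4 · 35 = 20160.
20160 mod 37 = 32, so 35^23 ≡ 32 (mod 37).

32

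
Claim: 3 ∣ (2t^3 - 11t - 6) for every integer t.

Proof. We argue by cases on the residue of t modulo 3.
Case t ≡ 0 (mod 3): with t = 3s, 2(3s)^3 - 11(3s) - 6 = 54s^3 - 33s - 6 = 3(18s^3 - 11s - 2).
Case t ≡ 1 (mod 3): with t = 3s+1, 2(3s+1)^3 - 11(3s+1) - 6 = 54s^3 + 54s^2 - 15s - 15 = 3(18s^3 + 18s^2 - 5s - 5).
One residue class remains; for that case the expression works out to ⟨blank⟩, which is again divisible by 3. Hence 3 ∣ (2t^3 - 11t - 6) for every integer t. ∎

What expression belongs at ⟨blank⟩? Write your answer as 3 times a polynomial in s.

3(18s^3 + 36s^2 + 13s - 4)

Only t ≡ 2 (mod 3) is unaccounted for. Put t = 3s+2:
2(3s+2)^3 - 11(3s+2) - 6 expands to 54s^3 + 108s^2 + 39s - 12,
and factoring out 3 leaves 3(18s^3 + 36s^2 + 13s - 4).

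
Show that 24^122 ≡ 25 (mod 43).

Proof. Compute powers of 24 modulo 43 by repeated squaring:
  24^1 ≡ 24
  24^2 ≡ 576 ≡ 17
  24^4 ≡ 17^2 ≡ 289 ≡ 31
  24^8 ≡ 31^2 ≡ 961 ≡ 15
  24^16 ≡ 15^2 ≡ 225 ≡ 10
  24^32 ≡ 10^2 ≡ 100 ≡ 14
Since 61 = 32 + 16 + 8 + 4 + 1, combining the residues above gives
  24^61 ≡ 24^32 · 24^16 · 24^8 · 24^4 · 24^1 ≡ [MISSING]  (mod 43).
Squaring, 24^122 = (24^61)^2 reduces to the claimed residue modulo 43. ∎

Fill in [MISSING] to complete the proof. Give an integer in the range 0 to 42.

38

Multiply the listed residues: 14 · 10 · 15 · 31 · 24 = 140 → 2100 → 65100 → 1562400.
Reducing modulo 43: 1562400 = 36334·43 + 38, so 24^61 ≡ 38.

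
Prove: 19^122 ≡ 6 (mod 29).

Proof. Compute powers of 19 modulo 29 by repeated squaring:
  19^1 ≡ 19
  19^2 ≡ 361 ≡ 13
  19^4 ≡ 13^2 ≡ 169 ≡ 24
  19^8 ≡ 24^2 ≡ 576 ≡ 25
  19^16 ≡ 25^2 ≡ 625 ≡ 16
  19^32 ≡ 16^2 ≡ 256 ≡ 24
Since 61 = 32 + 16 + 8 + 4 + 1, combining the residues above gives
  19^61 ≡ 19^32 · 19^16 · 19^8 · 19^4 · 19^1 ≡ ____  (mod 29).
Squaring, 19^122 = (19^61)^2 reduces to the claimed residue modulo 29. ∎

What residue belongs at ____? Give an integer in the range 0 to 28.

Multiply the listed residues: 24 · 16 · 25 · 24 · 19 = 384 → 9600 → 230400 → 4377600.
Reducing modulo 29: 4377600 = 150951·29 + 21, so 19^61 ≡ 21.

21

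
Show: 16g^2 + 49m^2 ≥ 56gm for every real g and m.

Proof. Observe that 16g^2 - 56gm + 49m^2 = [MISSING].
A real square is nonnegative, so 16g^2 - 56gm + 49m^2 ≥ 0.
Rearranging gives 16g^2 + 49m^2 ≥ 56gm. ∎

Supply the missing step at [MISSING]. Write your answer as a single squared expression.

The leading and trailing coefficients are 4^2 and 7^2, and 56 = 2·4·7, so the trinomial is (4g - 7m)^2.
Hence 16g^2 - 56gm + 49m^2 ≥ 0.

(4g - 7m)^2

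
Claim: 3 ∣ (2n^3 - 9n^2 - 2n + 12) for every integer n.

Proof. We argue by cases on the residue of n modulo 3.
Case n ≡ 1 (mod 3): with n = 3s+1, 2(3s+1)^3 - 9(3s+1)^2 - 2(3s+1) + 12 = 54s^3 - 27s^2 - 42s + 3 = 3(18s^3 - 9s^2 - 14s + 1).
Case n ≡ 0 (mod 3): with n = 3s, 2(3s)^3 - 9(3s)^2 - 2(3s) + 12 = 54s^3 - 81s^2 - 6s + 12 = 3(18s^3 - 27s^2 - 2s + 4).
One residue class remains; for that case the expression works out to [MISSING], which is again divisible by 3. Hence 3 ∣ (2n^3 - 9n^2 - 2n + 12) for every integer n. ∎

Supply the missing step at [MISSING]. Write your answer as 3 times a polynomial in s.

3(18s^3 + 9s^2 - 14s - 4)

Only n ≡ 2 (mod 3) is unaccounted for. Put n = 3s+2:
2(3s+2)^3 - 9(3s+2)^2 - 2(3s+2) + 12 expands to 54s^3 + 27s^2 - 42s - 12,
and factoring out 3 leaves 3(18s^3 + 9s^2 - 14s - 4).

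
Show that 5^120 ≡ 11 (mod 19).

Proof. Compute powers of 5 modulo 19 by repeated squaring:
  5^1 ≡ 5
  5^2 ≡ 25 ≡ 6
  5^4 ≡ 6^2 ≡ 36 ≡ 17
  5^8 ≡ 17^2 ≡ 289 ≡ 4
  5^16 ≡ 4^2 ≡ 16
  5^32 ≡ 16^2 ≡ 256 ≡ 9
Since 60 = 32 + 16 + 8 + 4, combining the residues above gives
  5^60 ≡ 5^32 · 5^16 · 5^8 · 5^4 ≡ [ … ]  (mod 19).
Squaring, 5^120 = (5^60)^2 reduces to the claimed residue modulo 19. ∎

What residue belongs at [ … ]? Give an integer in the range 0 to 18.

7

Multiply the listed residues: 9 · 16 · 4 · 17 = 144 → 576 → 9792.
Reducing modulo 19: 9792 = 515·19 + 7, so 5^60 ≡ 7.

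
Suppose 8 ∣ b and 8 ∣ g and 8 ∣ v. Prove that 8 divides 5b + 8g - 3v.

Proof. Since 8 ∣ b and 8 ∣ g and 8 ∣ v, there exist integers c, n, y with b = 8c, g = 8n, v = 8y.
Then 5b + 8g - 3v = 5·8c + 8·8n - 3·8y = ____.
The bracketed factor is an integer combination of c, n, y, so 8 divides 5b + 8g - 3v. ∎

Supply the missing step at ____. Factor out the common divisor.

8(5c + 8n - 3y)

Pull the common 8 out of every term: 5·8c + 8·8n - 3·8y = 8(5c + 8n - 3y).
5c + 8n - 3y is an integer, which exhibits the divisibility.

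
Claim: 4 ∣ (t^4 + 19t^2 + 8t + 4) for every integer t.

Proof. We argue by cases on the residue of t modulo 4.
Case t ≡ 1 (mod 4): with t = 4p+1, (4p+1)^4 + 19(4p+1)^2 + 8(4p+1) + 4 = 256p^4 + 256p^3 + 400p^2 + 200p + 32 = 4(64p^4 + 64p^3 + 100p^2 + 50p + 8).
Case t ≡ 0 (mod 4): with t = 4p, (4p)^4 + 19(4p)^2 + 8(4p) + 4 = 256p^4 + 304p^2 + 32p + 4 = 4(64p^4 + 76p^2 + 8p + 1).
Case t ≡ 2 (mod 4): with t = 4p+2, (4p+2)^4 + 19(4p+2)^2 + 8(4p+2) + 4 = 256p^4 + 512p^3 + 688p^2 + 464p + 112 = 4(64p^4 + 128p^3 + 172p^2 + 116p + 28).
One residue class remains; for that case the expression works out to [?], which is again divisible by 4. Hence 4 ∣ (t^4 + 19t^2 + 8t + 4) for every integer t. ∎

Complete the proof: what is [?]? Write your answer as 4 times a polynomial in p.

Only t ≡ 3 (mod 4) is unaccounted for. Put t = 4p+3:
(4p+3)^4 + 19(4p+3)^2 + 8(4p+3) + 4 expands to 256p^4 + 768p^3 + 1168p^2 + 920p + 280,
and factoring out 4 leaves 4(64p^4 + 192p^3 + 292p^2 + 230p + 70).

4(64p^4 + 192p^3 + 292p^2 + 230p + 70)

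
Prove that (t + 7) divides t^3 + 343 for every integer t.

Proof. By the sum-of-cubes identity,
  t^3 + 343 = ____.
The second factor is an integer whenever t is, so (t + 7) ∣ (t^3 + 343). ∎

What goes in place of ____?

(t + 7)(t^2 - 7t + 49)

a^3 + b^3 = (a + b)(a^2 - ab + b^2). With a = t, b = 7:
t^3 + 343 = (t + 7)(t^2 - 7t + 49).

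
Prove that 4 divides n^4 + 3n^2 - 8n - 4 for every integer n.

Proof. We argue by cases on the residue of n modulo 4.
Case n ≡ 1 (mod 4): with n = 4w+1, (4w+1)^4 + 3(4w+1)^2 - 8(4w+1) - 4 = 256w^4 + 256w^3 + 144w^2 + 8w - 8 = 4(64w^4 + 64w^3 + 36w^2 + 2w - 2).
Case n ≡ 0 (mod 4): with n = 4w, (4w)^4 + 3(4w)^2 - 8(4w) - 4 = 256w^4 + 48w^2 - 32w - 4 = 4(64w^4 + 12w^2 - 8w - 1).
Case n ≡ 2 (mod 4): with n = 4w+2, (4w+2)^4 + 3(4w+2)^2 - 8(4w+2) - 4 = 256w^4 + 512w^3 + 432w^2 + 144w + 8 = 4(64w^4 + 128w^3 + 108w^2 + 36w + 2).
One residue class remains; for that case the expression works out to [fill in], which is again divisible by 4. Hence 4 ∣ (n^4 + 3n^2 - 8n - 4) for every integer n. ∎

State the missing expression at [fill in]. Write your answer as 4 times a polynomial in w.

4(64w^4 + 192w^3 + 228w^2 + 118w + 20)

The residues treated are {1, 0, 2}, so the missing case is n ≡ 3 (mod 4); write n = 4w+3.
Then (4w+3)^4 + 3(4w+3)^2 - 8(4w+3) - 4 = 256w^4 + 768w^3 + 912w^2 + 472w + 80 = 4(64w^4 + 192w^3 + 228w^2 + 118w + 20).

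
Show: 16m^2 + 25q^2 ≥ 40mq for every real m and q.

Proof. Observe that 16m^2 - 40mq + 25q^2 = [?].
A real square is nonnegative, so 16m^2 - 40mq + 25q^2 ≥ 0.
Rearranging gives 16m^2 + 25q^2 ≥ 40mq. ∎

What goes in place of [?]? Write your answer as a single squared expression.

(4m - 5q)^2

The leading and trailing coefficients are 4^2 and 5^2, and 40 = 2·4·5, so the trinomial is (4m - 5q)^2.
Hence 16m^2 - 40mq + 25q^2 ≥ 0.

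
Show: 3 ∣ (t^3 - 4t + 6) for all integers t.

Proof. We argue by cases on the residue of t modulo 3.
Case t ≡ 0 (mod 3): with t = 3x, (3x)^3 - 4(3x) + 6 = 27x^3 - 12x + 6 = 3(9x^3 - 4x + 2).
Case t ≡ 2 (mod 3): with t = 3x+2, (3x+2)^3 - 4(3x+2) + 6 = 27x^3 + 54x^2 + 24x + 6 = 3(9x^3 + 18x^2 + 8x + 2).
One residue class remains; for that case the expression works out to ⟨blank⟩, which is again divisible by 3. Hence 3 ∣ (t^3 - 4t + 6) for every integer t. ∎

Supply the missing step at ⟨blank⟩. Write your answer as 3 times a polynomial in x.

Only t ≡ 1 (mod 3) is unaccounted for. Put t = 3x+1:
(3x+1)^3 - 4(3x+1) + 6 expands to 27x^3 + 27x^2 - 3x + 3,
and factoring out 3 leaves 3(9x^3 + 9x^2 - x + 1).

3(9x^3 + 9x^2 - x + 1)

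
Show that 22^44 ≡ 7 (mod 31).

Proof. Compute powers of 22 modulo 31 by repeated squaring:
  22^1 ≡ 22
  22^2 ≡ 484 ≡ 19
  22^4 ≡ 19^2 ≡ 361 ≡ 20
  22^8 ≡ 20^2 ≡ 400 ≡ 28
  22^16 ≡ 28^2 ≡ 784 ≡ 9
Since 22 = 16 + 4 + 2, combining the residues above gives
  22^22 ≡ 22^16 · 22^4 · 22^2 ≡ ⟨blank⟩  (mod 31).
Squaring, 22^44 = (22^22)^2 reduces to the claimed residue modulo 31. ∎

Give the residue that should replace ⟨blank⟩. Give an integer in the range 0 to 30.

10

22^16 · 22^4 · 22^2 ≡ 9 · 20 · 19 = 3420.
3420 mod 31 = 10, so 22^22 ≡ 10 (mod 31).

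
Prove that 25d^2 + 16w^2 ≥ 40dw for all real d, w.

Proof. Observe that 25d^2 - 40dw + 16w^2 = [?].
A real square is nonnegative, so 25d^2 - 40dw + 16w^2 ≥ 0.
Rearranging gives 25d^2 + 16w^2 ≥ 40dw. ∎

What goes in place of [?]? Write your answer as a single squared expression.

(5d - 4w)^2

25d^2 - 40dw + 16w^2 is a perfect-square trinomial: the outer terms are (5d)^2 and (4w)^2, and the cross term is -2·5d·4w.
So 25d^2 - 40dw + 16w^2 = (5d - 4w)^2 ≥ 0.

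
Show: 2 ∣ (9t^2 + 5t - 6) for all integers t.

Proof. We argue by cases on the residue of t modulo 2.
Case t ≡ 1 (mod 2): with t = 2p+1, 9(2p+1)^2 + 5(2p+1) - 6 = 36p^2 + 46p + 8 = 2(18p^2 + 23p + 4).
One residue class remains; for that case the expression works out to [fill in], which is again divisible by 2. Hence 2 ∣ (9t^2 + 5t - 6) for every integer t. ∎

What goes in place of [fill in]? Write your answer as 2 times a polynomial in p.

2(18p^2 + 5p - 3)

The residues treated are {1}, so the missing case is t ≡ 0 (mod 2); write t = 2p.
Then 9(2p)^2 + 5(2p) - 6 = 36p^2 + 10p - 6 = 2(18p^2 + 5p - 3).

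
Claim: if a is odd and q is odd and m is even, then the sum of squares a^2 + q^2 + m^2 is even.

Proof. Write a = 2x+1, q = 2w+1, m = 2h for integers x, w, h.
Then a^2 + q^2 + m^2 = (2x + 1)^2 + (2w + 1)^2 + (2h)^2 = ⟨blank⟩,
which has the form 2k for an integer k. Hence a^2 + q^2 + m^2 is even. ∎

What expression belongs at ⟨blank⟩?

Expanding: (2x + 1)^2 + (2w + 1)^2 + (2h)^2 = 4h^2 + 4w^2 + 4w + 4x^2 + 4x + 2.
Every term is even; pulling out the factor of 2 gives 2(2h^2 + 2w^2 + 2w + 2x^2 + 2x + 1).

2(2h^2 + 2w^2 + 2w + 2x^2 + 2x + 1)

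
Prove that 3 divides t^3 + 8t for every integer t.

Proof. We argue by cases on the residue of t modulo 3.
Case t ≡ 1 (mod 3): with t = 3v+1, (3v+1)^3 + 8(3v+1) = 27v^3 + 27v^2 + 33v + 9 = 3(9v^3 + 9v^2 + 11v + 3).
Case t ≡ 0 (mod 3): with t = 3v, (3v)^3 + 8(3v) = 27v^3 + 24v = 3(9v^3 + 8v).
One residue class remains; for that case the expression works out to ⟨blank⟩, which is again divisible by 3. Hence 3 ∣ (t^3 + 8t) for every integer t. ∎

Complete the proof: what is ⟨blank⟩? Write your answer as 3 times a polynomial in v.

The residues treated are {1, 0}, so the missing case is t ≡ 2 (mod 3); write t = 3v+2.
Then (3v+2)^3 + 8(3v+2) = 27v^3 + 54v^2 + 60v + 24 = 3(9v^3 + 18v^2 + 20v + 8).

3(9v^3 + 18v^2 + 20v + 8)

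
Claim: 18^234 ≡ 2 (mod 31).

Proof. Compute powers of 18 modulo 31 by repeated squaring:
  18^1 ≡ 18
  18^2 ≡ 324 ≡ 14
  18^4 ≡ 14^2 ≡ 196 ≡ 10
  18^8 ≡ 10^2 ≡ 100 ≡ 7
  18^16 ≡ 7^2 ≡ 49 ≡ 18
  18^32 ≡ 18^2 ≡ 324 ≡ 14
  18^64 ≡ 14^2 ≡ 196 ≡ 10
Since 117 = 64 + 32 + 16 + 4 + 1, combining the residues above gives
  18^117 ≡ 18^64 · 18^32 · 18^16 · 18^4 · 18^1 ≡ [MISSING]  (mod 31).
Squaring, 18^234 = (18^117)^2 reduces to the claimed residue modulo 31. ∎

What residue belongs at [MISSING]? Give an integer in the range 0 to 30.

18^64 · 18^32 · 18^16 · 18^4 · 18^1 ≡ 10 · 14 · 18 · 10 · 18 = 453600.
453600 mod 31 = 8, so 18^117 ≡ 8 (mod 31).

8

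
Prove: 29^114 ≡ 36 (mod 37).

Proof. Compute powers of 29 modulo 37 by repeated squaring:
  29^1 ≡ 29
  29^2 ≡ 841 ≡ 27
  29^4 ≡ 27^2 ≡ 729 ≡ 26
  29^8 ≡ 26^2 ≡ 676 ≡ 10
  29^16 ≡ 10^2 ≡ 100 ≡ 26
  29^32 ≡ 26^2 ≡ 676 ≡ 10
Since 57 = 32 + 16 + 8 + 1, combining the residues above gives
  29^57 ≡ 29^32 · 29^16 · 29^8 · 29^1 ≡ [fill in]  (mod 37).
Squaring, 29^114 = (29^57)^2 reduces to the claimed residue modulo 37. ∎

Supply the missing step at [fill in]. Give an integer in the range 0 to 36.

31

Multiply the listed residues: 10 · 26 · 10 · 29 = 260 → 2600 → 75400.
Reducing modulo 37: 75400 = 2037·37 + 31, so 29^57 ≡ 31.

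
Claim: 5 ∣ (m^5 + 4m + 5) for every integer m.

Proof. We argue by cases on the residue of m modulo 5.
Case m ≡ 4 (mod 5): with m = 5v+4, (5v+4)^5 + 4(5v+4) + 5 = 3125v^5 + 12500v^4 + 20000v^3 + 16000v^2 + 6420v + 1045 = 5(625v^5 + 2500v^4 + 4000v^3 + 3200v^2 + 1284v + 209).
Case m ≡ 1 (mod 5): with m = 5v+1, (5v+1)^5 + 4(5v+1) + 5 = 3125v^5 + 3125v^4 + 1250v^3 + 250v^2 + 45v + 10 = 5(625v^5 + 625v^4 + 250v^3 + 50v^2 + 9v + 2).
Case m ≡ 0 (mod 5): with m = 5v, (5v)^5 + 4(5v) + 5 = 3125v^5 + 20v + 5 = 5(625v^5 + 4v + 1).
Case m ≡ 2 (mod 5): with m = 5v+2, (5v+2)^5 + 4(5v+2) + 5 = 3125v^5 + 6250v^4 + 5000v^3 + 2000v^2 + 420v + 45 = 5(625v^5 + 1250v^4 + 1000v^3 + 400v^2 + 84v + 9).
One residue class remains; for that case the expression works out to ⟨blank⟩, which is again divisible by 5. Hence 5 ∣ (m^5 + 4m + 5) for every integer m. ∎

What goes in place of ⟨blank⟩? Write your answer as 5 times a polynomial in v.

5(625v^5 + 1875v^4 + 2250v^3 + 1350v^2 + 409v + 52)

The residues treated are {4, 1, 0, 2}, so the missing case is m ≡ 3 (mod 5); write m = 5v+3.
Then (5v+3)^5 + 4(5v+3) + 5 = 3125v^5 + 9375v^4 + 11250v^3 + 6750v^2 + 2045v + 260 = 5(625v^5 + 1875v^4 + 2250v^3 + 1350v^2 + 409v + 52).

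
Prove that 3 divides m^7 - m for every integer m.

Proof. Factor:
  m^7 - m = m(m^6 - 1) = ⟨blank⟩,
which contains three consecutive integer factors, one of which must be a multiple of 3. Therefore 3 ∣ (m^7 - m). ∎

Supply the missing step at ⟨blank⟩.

m^6 - 1 = (m^2 - 1)(m^4 + m^2 + 1), and m^2 - 1 = (m-1)(m+1).
So m(m^6 - 1) = (m - 1)m(m + 1)(m^4 + m^2 + 1).

(m - 1)m(m + 1)(m^4 + m^2 + 1)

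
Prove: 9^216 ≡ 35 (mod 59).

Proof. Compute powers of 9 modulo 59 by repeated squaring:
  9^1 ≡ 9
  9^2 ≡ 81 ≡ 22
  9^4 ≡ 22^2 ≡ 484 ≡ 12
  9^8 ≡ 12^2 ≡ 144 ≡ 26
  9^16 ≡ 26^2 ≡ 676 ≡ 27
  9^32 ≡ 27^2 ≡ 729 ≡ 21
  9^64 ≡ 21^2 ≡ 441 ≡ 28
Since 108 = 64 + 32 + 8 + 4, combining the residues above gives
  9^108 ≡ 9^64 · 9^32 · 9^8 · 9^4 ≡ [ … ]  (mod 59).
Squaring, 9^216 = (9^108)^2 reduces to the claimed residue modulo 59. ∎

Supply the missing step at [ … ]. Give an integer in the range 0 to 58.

25

9^64 · 9^32 · 9^8 · 9^4 ≡ 28 · 21 · 26 · 12 = 183456.
183456 mod 59 = 25, so 9^108 ≡ 25 (mod 59).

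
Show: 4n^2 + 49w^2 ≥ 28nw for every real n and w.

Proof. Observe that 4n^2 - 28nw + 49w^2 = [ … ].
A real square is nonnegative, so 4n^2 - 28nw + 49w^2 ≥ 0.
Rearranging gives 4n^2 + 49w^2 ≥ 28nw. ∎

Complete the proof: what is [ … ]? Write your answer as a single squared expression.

The leading and trailing coefficients are 2^2 and 7^2, and 28 = 2·2·7, so the trinomial is (2n - 7w)^2.
Hence 4n^2 - 28nw + 49w^2 ≥ 0.

(2n - 7w)^2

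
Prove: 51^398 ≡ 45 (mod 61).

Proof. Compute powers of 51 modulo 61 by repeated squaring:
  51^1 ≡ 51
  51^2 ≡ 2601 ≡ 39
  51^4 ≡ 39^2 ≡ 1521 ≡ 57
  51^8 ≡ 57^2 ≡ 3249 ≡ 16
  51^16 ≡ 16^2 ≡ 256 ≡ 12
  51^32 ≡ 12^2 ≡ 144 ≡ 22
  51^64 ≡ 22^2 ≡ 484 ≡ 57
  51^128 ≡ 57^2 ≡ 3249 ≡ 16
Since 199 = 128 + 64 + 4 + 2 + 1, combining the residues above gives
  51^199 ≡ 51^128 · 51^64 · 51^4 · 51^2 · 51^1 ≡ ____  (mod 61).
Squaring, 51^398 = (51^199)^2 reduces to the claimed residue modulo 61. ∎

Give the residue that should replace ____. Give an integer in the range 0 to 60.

Multiply the listed residues: 16 · 57 · 57 · 39 · 51 = 912 → 51984 → 2027376 → 103396176.
Reducing modulo 61: 103396176 = 1695019·61 + 17, so 51^199 ≡ 17.

17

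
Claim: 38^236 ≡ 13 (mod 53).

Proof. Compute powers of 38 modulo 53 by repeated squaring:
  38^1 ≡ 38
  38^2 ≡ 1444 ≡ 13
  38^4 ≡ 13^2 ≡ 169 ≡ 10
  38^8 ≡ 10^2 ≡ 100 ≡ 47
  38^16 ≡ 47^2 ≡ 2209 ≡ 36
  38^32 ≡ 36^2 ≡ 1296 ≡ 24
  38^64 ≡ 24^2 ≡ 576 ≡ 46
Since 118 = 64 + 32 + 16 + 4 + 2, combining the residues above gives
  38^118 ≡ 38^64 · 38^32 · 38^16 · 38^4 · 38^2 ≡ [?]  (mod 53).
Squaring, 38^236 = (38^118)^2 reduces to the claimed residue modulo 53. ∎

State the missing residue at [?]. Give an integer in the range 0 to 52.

15

Multiply the listed residues: 46 · 24 · 36 · 10 · 13 = 1104 → 39744 → 397440 → 5166720.
Reducing modulo 53: 5166720 = 97485·53 + 15, so 38^118 ≡ 15.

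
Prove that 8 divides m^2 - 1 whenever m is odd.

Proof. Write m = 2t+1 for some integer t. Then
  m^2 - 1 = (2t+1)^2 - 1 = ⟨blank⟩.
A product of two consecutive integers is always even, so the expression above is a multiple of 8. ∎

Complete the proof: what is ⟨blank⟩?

4t(t + 1)

(2t+1)^2 - 1 = 4t^2 + 4t + 1 - 1 = 4t^2 + 4t = 4t(t+1).
Since t and t+1 are consecutive, t(t+1) is even, and 4·(even) is a multiple of 8.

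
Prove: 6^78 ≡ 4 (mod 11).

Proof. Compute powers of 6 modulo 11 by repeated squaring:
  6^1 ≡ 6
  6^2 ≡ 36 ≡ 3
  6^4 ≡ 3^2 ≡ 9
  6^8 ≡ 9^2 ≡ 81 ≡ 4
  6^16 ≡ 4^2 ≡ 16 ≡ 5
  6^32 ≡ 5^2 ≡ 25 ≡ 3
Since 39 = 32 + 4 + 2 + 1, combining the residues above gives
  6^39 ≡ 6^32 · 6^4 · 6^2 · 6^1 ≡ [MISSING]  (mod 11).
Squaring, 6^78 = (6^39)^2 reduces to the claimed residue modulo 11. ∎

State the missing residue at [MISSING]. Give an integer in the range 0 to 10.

2

Multiply the listed residues: 3 · 9 · 3 · 6 = 27 → 81 → 486.
Reducing modulo 11: 486 = 44·11 + 2, so 6^39 ≡ 2.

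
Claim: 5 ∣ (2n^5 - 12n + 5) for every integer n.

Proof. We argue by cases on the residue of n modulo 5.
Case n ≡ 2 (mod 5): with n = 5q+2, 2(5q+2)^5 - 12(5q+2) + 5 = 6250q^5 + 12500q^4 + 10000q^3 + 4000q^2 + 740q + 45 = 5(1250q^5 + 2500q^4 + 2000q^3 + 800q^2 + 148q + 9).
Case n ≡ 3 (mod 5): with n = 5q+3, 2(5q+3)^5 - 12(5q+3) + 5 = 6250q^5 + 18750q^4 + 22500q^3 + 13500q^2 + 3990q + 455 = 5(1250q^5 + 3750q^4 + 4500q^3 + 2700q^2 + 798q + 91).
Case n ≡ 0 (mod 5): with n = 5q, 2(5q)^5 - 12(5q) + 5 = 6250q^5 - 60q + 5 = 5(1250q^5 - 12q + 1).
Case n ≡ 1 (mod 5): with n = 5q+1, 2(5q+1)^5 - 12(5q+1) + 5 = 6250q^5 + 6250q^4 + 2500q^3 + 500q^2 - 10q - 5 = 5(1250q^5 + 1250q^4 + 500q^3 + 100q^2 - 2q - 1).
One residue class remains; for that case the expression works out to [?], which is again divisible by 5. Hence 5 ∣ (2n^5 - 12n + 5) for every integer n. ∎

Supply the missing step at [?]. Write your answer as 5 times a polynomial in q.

5(1250q^5 + 5000q^4 + 8000q^3 + 6400q^2 + 2548q + 401)

The residues treated are {2, 3, 0, 1}, so the missing case is n ≡ 4 (mod 5); write n = 5q+4.
Then 2(5q+4)^5 - 12(5q+4) + 5 = 6250q^5 + 25000q^4 + 40000q^3 + 32000q^2 + 12740q + 2005 = 5(1250q^5 + 5000q^4 + 8000q^3 + 6400q^2 + 2548q + 401).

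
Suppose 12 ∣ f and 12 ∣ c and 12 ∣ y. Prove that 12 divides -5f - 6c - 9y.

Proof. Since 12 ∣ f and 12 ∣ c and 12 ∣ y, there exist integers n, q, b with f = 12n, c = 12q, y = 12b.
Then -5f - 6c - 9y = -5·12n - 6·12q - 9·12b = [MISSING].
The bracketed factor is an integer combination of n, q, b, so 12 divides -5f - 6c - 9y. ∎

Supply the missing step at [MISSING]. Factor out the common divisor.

Each term has a factor of 12: -5·12n - 6·12q - 9·12b = 12·(-9b - 5n - 6q).
Since -9b - 5n - 6q is an integer, 12 ∣ (-5f - 6c - 9y).

12(-9b - 5n - 6q)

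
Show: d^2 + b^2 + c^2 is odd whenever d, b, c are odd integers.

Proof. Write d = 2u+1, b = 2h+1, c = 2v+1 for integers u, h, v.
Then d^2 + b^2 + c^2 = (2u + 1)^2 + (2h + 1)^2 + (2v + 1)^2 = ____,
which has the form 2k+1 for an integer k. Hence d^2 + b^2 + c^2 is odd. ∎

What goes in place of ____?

(2u + 1)^2 + (2h + 1)^2 + (2v + 1)^2 = 4h^2 + 4h + 4u^2 + 4u + 4v^2 + 4v + 3
= 2(2h^2 + 2h + 2u^2 + 2u + 2v^2 + 2v + 1) + 1.
Since 2h^2 + 2h + 2u^2 + 2u + 2v^2 + 2v + 1 is an integer, the sum of squares is of the form 2k+1 for an integer k.

2(2h^2 + 2h + 2u^2 + 2u + 2v^2 + 2v + 1) + 1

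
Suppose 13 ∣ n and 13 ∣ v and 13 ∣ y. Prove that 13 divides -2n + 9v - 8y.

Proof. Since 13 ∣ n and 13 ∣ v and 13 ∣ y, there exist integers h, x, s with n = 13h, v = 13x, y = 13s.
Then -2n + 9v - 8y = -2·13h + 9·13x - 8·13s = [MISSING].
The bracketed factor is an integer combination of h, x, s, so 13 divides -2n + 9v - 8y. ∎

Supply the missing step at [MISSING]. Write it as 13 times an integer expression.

Pull the common 13 out of every term: -2·13h + 9·13x - 8·13s = 13(-2h - 8s + 9x).
-2h - 8s + 9x is an integer, which exhibits the divisibility.

13(-2h - 8s + 9x)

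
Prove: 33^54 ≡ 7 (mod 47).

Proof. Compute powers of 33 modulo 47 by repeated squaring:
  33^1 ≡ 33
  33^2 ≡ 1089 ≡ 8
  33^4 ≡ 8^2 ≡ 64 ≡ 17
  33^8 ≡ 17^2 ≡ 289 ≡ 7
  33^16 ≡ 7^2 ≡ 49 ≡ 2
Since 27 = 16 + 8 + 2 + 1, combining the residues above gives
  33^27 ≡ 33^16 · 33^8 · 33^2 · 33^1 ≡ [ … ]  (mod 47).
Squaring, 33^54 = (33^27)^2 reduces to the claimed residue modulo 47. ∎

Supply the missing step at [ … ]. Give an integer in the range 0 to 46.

30

Multiply the listed residues: 2 · 7 · 8 · 33 = 14 → 112 → 3696.
Reducing modulo 47: 3696 = 78·47 + 30, so 33^27 ≡ 30.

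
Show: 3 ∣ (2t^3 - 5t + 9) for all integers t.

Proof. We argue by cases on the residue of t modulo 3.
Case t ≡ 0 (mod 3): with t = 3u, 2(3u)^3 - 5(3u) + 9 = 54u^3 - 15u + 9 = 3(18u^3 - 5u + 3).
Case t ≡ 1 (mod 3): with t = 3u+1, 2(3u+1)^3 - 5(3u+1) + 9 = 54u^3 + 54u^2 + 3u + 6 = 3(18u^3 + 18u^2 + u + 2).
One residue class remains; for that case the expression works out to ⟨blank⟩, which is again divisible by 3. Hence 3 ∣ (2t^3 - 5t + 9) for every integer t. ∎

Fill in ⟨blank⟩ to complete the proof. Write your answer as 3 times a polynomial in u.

Only t ≡ 2 (mod 3) is unaccounted for. Put t = 3u+2:
2(3u+2)^3 - 5(3u+2) + 9 expands to 54u^3 + 108u^2 + 57u + 15,
and factoring out 3 leaves 3(18u^3 + 36u^2 + 19u + 5).

3(18u^3 + 36u^2 + 19u + 5)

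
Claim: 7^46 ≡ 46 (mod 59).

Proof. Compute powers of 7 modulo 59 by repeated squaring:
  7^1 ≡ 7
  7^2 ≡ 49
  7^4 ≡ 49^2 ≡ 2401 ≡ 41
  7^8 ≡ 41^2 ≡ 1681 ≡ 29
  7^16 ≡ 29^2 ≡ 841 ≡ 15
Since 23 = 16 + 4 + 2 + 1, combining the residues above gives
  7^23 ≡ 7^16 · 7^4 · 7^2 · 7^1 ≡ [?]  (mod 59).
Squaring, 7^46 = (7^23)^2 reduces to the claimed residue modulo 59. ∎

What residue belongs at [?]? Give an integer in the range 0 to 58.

7^16 · 7^4 · 7^2 · 7^1 ≡ 15 · 41 · 49 · 7 = 210945.
210945 mod 59 = 20, so 7^23 ≡ 20 (mod 59).

20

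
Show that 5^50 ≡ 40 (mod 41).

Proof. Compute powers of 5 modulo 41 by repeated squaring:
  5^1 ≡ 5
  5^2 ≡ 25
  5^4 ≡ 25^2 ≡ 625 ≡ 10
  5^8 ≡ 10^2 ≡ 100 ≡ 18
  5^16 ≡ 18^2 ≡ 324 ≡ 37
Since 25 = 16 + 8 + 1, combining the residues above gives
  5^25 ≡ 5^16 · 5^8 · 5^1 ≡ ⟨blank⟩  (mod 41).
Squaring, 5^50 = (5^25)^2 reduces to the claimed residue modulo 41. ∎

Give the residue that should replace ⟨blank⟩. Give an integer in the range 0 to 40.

9

Multiply the listed residues: 37 · 18 · 5 = 666 → 3330.
Reducing modulo 41: 3330 = 81·41 + 9, so 5^25 ≡ 9.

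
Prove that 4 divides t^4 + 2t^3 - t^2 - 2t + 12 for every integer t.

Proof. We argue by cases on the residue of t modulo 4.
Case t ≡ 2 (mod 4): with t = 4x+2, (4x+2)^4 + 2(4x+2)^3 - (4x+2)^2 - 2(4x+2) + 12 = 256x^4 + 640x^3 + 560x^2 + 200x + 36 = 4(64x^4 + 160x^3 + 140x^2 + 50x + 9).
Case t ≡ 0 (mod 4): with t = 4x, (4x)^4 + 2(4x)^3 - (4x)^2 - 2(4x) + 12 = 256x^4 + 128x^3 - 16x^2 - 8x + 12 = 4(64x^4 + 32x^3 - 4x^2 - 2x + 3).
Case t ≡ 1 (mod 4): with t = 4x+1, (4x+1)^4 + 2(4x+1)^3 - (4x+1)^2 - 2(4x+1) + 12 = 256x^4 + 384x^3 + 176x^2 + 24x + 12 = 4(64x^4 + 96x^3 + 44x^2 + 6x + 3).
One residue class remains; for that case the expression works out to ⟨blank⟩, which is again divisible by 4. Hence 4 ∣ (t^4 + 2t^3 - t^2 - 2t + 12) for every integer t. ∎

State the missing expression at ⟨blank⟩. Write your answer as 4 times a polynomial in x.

The residues treated are {2, 0, 1}, so the missing case is t ≡ 3 (mod 4); write t = 4x+3.
Then (4x+3)^4 + 2(4x+3)^3 - (4x+3)^2 - 2(4x+3) + 12 = 256x^4 + 896x^3 + 1136x^2 + 616x + 132 = 4(64x^4 + 224x^3 + 284x^2 + 154x + 33).

4(64x^4 + 224x^3 + 284x^2 + 154x + 33)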